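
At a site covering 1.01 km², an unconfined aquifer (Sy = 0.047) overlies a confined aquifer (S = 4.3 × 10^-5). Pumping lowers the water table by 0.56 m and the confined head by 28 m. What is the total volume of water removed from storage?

A = 1.01 km² = 1.01 × 10^6 m²
Unconfined: ΔV_u = Sy × A × Δh_u = 0.047 × 1.01 × 10^6 × 0.56 = 26580 m³
Confined: ΔV_c = S × A × Δh_c = 4.3 × 10^-5 × 1.01 × 10^6 × 28 = 1216 m³
Total ΔV = 26580 + 1216 = 27800 m³

ΔV ≈ 27800 m³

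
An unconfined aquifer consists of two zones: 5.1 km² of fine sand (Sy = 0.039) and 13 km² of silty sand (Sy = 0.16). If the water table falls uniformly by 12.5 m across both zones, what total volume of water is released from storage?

A₁ = 5.1 km² = 5.1 × 10^6 m²; A₂ = 13 km² = 1.3 × 10^7 m²
ΔV₁ = 0.039 × 5.1 × 10^6 × 12.5 = 2.486 × 10^6 m³
ΔV₂ = 0.16 × 1.3 × 10^7 × 12.5 = 2.6 × 10^7 m³
ΔV = ΔV₁ + ΔV₂ = 2.849 × 10^7 m³

ΔV ≈ 2.85 × 10^7 m³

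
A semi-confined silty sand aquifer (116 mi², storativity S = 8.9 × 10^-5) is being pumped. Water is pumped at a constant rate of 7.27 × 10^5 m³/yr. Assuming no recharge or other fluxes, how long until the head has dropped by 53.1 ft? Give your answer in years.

t ≈ 0.595 years

A = 116 mi² = 3.004 × 10^8 m²
Δh = 53.1 ft = 16.18 m
ΔV = S × A × Δh = 8.9 × 10^-5 × 3.004 × 10^8 × 16.18 = 4.328 × 10^5 m³
Q = 7.27 × 10^5 m³/yr = 1992 m³/d
t = ΔV / Q = 4.328 × 10^5 m³ / 1992 m³/d = 217.3 d
t = 217.3 d ≈ 0.5953 years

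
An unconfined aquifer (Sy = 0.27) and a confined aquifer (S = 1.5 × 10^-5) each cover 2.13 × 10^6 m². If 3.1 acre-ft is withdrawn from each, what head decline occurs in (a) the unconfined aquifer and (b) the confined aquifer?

Δh_u ≈ 0.00665 m; Δh_c ≈ 120 m

ΔV = 3.1 acre-ft = 3824 m³
Unconfined: Δh_u = ΔV/(Sy·A) = 3824/(0.27 × 2.13 × 10^6) = 0.006649 m
Confined: Δh_c = ΔV/(S·A) = 3824/(1.5 × 10^-5 × 2.13 × 10^6) = 119.7 m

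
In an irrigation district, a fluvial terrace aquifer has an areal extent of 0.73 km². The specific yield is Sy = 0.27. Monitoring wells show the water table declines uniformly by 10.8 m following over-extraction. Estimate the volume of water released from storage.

A = 0.73 km² = 7.3 × 10^5 m²
ΔV = Sy × A × Δh = 0.27 × 7.3 × 10^5 m² × 10.8 m = 2.129 × 10^6 m³

ΔV ≈ 2.13 × 10^6 m³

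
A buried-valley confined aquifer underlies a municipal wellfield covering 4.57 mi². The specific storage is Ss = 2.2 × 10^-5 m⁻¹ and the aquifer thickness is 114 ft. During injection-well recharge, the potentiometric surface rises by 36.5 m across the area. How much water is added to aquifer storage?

ΔV ≈ 3.3 × 10^5 m³

b = 114 ft = 34.75 m
S = Ss × b = 2.2 × 10^-5 m⁻¹ × 34.75 m = 7.644 × 10^-4
A = 4.57 mi² = 1.184 × 10^7 m²
ΔV = S × A × Δh = 7.644 × 10^-4 × 1.184 × 10^7 m² × 36.5 m = 3.303 × 10^5 m³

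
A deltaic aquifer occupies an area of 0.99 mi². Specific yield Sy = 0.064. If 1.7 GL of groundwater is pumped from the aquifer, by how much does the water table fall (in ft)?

A = 0.99 mi² = 2.564 × 10^6 m²
ΔV = 1.7 GL = 1.7 × 10^6 m³
Δh = ΔV / (Sy × A) = 1.7 × 10^6 m³ / (0.064 × 2.564 × 10^6 m²) = 10.36 m
Δh = 10.36 m = 33.99 ft

Δh ≈ 34 ft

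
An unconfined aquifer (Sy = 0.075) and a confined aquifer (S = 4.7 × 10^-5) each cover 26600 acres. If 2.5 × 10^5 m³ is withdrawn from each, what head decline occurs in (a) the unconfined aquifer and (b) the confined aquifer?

Δh_u ≈ 0.031 m; Δh_c ≈ 49.4 m

A = 26600 acres = 1.076 × 10^8 m²
Unconfined: Δh_u = ΔV/(Sy·A) = 2.5 × 10^5/(0.075 × 1.076 × 10^8) = 0.03097 m
Confined: Δh_c = ΔV/(S·A) = 2.5 × 10^5/(4.7 × 10^-5 × 1.076 × 10^8) = 49.41 m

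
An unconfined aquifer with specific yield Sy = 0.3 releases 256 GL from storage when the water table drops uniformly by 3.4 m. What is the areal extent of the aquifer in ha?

A ≈ 25100 ha

ΔV = 256 GL = 2.56 × 10^8 m³
A = ΔV / (Sy × Δh) = 2.56 × 10^8 / (0.3 × 3.4) = 2.51 × 10^8 m²
A = 2.51 × 10^8 m² = 25100 ha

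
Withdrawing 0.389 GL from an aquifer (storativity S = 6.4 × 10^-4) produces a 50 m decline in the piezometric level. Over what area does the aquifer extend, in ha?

A ≈ 1220 ha

ΔV = 0.389 GL = 3.89 × 10^5 m³
A = ΔV / (S × Δh) = 3.89 × 10^5 / (6.4 × 10^-4 × 50) = 1.216 × 10^7 m²
A = 1.216 × 10^7 m² = 1216 ha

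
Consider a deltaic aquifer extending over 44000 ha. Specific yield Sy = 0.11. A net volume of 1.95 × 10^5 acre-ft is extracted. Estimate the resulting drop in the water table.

A = 44000 ha = 4.4 × 10^8 m²
ΔV = 1.95 × 10^5 acre-ft = 2.405 × 10^8 m³
Δh = ΔV / (Sy × A) = 2.405 × 10^8 m³ / (0.11 × 4.4 × 10^8 m²) = 4.97 m

Δh ≈ 4.97 m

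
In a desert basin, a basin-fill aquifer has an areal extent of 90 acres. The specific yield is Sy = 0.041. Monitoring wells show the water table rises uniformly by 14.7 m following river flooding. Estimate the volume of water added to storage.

A = 90 acres = 3.642 × 10^5 m²
ΔV = Sy × A × Δh = 0.041 × 3.642 × 10^5 m² × 14.7 m = 2.195 × 10^5 m³

ΔV ≈ 2.2 × 10^5 m³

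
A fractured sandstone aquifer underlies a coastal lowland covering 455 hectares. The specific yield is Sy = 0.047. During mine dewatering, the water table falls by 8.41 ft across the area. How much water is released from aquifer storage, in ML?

ΔV ≈ 548 ML

A = 455 hectares = 4.55 × 10^6 m²
Δh = 8.41 ft = 2.563 m
ΔV = Sy × A × Δh = 0.047 × 4.55 × 10^6 m² × 2.563 m = 5.482 × 10^5 m³
ΔV = 5.482 × 10^5 m³ = 548.2 ML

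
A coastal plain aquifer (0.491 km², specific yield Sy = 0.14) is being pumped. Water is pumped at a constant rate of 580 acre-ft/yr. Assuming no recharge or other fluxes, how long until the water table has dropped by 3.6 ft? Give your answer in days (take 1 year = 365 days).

t ≈ 38.5 days

A = 0.491 km² = 4.91 × 10^5 m²
Δh = 3.6 ft = 1.097 m
ΔV = Sy × A × Δh = 0.14 × 4.91 × 10^5 × 1.097 = 75430 m³
Q = 580 acre-ft/yr = 1960 m³/d
t = ΔV / Q = 75430 m³ / 1960 m³/d = 38.48 d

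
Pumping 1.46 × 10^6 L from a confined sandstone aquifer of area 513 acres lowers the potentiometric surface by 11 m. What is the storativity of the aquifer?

S ≈ 6.4 × 10^-5

A = 513 acres = 2.076 × 10^6 m²
ΔV = 1.46 × 10^6 L = 1460 m³
S = ΔV / (A × Δh) = 1460 m³ / (2.076 × 10^6 m² × 11 m) = 6.393 × 10^-5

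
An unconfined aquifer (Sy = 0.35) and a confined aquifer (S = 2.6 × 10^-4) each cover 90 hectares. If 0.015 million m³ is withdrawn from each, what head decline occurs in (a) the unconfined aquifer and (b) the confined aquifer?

A = 90 hectares = 9 × 10^5 m²
ΔV = 0.015 million m³ = 15000 m³
Unconfined: Δh_u = ΔV/(Sy·A) = 15000/(0.35 × 9 × 10^5) = 0.04762 m
Confined: Δh_c = ΔV/(S·A) = 15000/(2.6 × 10^-4 × 9 × 10^5) = 64.1 m

Δh_u ≈ 0.0476 m; Δh_c ≈ 64.1 m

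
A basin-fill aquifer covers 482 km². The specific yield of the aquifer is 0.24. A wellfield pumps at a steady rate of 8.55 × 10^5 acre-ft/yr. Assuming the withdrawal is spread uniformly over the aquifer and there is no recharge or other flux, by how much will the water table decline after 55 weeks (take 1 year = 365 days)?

A = 482 km² = 4.82 × 10^8 m²
Q = 8.55 × 10^5 acre-ft/yr = 2.889 × 10^6 m³/d
t = 55 weeks = 385 d
ΔV = Q × t = 2.889 × 10^6 m³/d × 385 d = 1.112 × 10^9 m³
Δh = ΔV / (Sy × A) = 1.112 × 10^9 / (0.24 × 4.82 × 10^8) = 9.616 m

Δh ≈ 9.62 m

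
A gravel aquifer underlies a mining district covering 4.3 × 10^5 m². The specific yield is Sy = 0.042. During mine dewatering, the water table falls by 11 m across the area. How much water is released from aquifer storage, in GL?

ΔV ≈ 0.199 GL

ΔV = Sy × A × Δh = 0.042 × 4.3 × 10^5 m² × 11 m = 1.987 × 10^5 m³
ΔV = 1.987 × 10^5 m³ = 0.1987 GL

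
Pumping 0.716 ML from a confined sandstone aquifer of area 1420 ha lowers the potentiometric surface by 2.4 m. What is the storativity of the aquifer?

S ≈ 2.1 × 10^-5

A = 1420 ha = 1.42 × 10^7 m²
ΔV = 0.716 ML = 716 m³
S = ΔV / (A × Δh) = 716 m³ / (1.42 × 10^7 m² × 2.4 m) = 2.101 × 10^-5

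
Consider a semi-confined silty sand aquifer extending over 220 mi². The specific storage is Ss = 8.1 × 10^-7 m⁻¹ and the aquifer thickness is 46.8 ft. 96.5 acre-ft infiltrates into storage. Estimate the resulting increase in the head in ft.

Δh ≈ 59.3 ft

b = 46.8 ft = 14.26 m
S = Ss × b = 8.1 × 10^-7 m⁻¹ × 14.26 m = 1.155 × 10^-5
A = 220 mi² = 5.698 × 10^8 m²
ΔV = 96.5 acre-ft = 1.19 × 10^5 m³
Δh = ΔV / (S × A) = 1.19 × 10^5 m³ / (1.155 × 10^-5 × 5.698 × 10^8 m²) = 18.08 m
Δh = 18.08 m = 59.32 ft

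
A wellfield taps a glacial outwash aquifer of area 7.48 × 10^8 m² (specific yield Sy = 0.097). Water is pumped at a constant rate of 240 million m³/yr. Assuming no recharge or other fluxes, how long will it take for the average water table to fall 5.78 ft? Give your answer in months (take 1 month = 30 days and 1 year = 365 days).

t ≈ 6.48 months

Δh = 5.78 ft = 1.762 m
ΔV = Sy × A × Δh = 0.097 × 7.48 × 10^8 × 1.762 = 1.278 × 10^8 m³
Q = 240 million m³/yr = 6.575 × 10^5 m³/d
t = ΔV / Q = 1.278 × 10^8 m³ / 6.575 × 10^5 m³/d = 194.4 d
t = 194.4 d ≈ 6.48 months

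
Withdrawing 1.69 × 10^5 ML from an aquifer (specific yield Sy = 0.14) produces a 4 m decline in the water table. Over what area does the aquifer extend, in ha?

A ≈ 30200 ha

ΔV = 1.69 × 10^5 ML = 1.69 × 10^8 m³
A = ΔV / (Sy × Δh) = 1.69 × 10^8 / (0.14 × 4) = 3.018 × 10^8 m²
A = 3.018 × 10^8 m² = 30180 ha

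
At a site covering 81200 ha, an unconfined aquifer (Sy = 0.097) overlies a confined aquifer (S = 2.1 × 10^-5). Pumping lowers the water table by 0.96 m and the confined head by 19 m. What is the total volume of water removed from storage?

A = 81200 ha = 8.12 × 10^8 m²
Unconfined: ΔV_u = Sy × A × Δh_u = 0.097 × 8.12 × 10^8 × 0.96 = 7.561 × 10^7 m³
Confined: ΔV_c = S × A × Δh_c = 2.1 × 10^-5 × 8.12 × 10^8 × 19 = 3.24 × 10^5 m³
Total ΔV = 7.561 × 10^7 + 3.24 × 10^5 = 7.594 × 10^7 m³

ΔV ≈ 7.59 × 10^7 m³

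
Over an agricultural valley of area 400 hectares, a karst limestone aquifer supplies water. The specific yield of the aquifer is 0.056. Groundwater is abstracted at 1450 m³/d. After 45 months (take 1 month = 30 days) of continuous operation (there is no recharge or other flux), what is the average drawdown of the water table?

Δh ≈ 8.74 m

A = 400 hectares = 4 × 10^6 m²
t = 45 months = 1350 d
ΔV = Q × t = 1450 m³/d × 1350 d = 1.958 × 10^6 m³
Δh = ΔV / (Sy × A) = 1.958 × 10^6 / (0.056 × 4 × 10^6) = 8.739 m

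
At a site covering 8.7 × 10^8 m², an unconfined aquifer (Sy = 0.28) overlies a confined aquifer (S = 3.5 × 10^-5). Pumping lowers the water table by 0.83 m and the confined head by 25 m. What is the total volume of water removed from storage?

Unconfined: ΔV_u = Sy × A × Δh_u = 0.28 × 8.7 × 10^8 × 0.83 = 2.022 × 10^8 m³
Confined: ΔV_c = S × A × Δh_c = 3.5 × 10^-5 × 8.7 × 10^8 × 25 = 7.612 × 10^5 m³
Total ΔV = 2.022 × 10^8 + 7.612 × 10^5 = 2.029 × 10^8 m³

ΔV ≈ 2.03 × 10^8 m³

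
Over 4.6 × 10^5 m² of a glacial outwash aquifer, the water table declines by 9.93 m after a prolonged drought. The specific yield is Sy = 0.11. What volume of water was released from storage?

ΔV = Sy × A × Δh = 0.11 × 4.6 × 10^5 m² × 9.93 m = 5.025 × 10^5 m³

ΔV ≈ 5.02 × 10^5 m³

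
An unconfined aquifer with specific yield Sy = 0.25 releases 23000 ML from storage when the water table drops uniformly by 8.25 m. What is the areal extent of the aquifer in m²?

A ≈ 1.12 × 10^7 m²

ΔV = 23000 ML = 2.3 × 10^7 m³
A = ΔV / (Sy × Δh) = 2.3 × 10^7 / (0.25 × 8.25) = 1.115 × 10^7 m²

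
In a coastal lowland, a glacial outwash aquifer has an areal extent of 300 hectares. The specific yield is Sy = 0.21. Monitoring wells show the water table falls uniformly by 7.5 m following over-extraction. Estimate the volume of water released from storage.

A = 300 hectares = 3 × 10^6 m²
ΔV = Sy × A × Δh = 0.21 × 3 × 10^6 m² × 7.5 m = 4.725 × 10^6 m³

ΔV ≈ 4.72 × 10^6 m³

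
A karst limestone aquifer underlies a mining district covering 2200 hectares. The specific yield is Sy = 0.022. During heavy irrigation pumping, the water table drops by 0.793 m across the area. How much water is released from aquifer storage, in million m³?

A = 2200 hectares = 2.2 × 10^7 m²
ΔV = Sy × A × Δh = 0.022 × 2.2 × 10^7 m² × 0.793 m = 3.838 × 10^5 m³
ΔV = 3.838 × 10^5 m³ = 0.3838 million m³

ΔV ≈ 0.384 million m³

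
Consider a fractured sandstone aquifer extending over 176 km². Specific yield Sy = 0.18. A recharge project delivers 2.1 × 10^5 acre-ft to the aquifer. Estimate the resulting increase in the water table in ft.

A = 176 km² = 1.76 × 10^8 m²
ΔV = 2.1 × 10^5 acre-ft = 2.59 × 10^8 m³
Δh = ΔV / (Sy × A) = 2.59 × 10^8 m³ / (0.18 × 1.76 × 10^8 m²) = 8.176 m
Δh = 8.176 m = 26.83 ft

Δh ≈ 26.8 ft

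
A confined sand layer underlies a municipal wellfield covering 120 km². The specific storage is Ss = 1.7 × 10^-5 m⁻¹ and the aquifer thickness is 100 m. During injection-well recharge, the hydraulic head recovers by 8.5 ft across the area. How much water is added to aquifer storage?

ΔV ≈ 5.29 × 10^5 m³

S = Ss × b = 1.7 × 10^-5 m⁻¹ × 100 m = 1.7 × 10^-3
A = 120 km² = 1.2 × 10^8 m²
Δh = 8.5 ft = 2.591 m
ΔV = S × A × Δh = 0.0017 × 1.2 × 10^8 m² × 2.591 m = 5.285 × 10^5 m³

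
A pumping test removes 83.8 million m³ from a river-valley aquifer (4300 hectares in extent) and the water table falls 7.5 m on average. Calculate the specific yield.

Sy ≈ 0.26

A = 4300 hectares = 4.3 × 10^7 m²
ΔV = 83.8 million m³ = 8.38 × 10^7 m³
Sy = ΔV / (A × Δh) = 8.38 × 10^7 m³ / (4.3 × 10^7 m² × 7.5 m) = 0.2598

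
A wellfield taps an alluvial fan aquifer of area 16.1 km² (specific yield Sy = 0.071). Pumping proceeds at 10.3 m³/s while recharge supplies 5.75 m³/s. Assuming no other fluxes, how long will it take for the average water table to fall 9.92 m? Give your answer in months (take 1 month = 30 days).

t ≈ 0.962 months

A = 16.1 km² = 1.61 × 10^7 m²
ΔV = Sy × A × Δh = 0.071 × 1.61 × 10^7 × 9.92 = 1.134 × 10^7 m³
Net withdrawal = 10.3 − 5.75 = 4.55 m³/s = 3.931 × 10^5 m³/d
t = ΔV / Q = 1.134 × 10^7 m³ / 3.931 × 10^5 m³/d = 28.85 d
t = 28.85 d ≈ 0.9615 months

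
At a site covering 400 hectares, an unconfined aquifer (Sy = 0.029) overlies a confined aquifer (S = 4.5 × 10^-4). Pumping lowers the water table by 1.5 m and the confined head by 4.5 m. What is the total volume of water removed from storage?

A = 400 hectares = 4 × 10^6 m²
Unconfined: ΔV_u = Sy × A × Δh_u = 0.029 × 4 × 10^6 × 1.5 = 1.74 × 10^5 m³
Confined: ΔV_c = S × A × Δh_c = 4.5 × 10^-4 × 4 × 10^6 × 4.5 = 8100 m³
Total ΔV = 1.74 × 10^5 + 8100 = 1.821 × 10^5 m³

ΔV ≈ 1.82 × 10^5 m³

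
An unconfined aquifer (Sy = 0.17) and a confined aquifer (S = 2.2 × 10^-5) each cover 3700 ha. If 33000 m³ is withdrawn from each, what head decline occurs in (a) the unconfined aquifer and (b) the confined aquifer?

Δh_u ≈ 0.00525 m; Δh_c ≈ 40.5 m

A = 3700 ha = 3.7 × 10^7 m²
Unconfined: Δh_u = ΔV/(Sy·A) = 33000/(0.17 × 3.7 × 10^7) = 0.005246 m
Confined: Δh_c = ΔV/(S·A) = 33000/(2.2 × 10^-5 × 3.7 × 10^7) = 40.54 m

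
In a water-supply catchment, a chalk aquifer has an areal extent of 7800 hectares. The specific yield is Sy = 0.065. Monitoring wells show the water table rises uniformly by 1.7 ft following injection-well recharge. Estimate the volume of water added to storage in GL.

A = 7800 hectares = 7.8 × 10^7 m²
Δh = 1.7 ft = 0.5182 m
ΔV = Sy × A × Δh = 0.065 × 7.8 × 10^7 m² × 0.5182 m = 2.627 × 10^6 m³
ΔV = 2.627 × 10^6 m³ = 2.627 GL

ΔV ≈ 2.63 GL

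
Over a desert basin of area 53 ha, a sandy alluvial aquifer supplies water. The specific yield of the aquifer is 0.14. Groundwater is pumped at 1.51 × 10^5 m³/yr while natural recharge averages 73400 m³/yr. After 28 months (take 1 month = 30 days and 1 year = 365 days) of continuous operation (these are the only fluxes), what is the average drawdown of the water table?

Δh ≈ 2.41 m

A = 53 ha = 5.3 × 10^5 m²
Net abstraction = 1.51 × 10^5 − 73400 = 77600 m³/yr
Q_net = 77600 m³/yr = 212.6 m³/d
t = 28 months = 840 d
ΔV = Q × t = 212.6 m³/d × 840 d = 1.786 × 10^5 m³
Δh = ΔV / (Sy × A) = 1.786 × 10^5 / (0.14 × 5.3 × 10^5) = 2.407 m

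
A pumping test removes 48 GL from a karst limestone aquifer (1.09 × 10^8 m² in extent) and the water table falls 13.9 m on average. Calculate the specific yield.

Sy ≈ 0.032

ΔV = 48 GL = 4.8 × 10^7 m³
Sy = ΔV / (A × Δh) = 4.8 × 10^7 m³ / (1.09 × 10^8 m² × 13.9 m) = 0.03168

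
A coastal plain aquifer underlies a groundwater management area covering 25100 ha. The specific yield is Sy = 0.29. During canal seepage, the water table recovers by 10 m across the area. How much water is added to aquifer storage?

A = 25100 ha = 2.51 × 10^8 m²
ΔV = Sy × A × Δh = 0.29 × 2.51 × 10^8 m² × 10 m = 7.279 × 10^8 m³

ΔV ≈ 7.28 × 10^8 m³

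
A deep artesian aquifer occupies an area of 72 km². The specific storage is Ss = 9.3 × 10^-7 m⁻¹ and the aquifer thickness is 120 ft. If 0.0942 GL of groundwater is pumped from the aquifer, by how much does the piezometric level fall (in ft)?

Δh ≈ 126 ft

b = 120 ft = 36.58 m
S = Ss × b = 9.3 × 10^-7 m⁻¹ × 36.58 m = 3.402 × 10^-5
A = 72 km² = 7.2 × 10^7 m²
ΔV = 0.0942 GL = 94200 m³
Δh = ΔV / (S × A) = 94200 m³ / (3.402 × 10^-5 × 7.2 × 10^7 m²) = 38.46 m
Δh = 38.46 m = 126.2 ft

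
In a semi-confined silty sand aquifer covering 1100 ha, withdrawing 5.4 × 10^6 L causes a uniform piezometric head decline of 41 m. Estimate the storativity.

S ≈ 1.2 × 10^-5

A = 1100 ha = 1.1 × 10^7 m²
ΔV = 5.4 × 10^6 L = 5400 m³
S = ΔV / (A × Δh) = 5400 m³ / (1.1 × 10^7 m² × 41 m) = 1.197 × 10^-5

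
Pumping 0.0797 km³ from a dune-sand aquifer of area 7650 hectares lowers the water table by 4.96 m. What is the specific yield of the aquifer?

A = 7650 hectares = 7.65 × 10^7 m²
ΔV = 0.0797 km³ = 7.97 × 10^7 m³
Sy = ΔV / (A × Δh) = 7.97 × 10^7 m³ / (7.65 × 10^7 m² × 4.96 m) = 0.21

Sy ≈ 0.21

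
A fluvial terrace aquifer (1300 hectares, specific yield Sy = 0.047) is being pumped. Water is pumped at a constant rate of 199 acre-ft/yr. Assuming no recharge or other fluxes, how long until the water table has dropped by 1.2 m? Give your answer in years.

t ≈ 2.99 years

A = 1300 hectares = 1.3 × 10^7 m²
ΔV = Sy × A × Δh = 0.047 × 1.3 × 10^7 × 1.2 = 7.332 × 10^5 m³
Q = 199 acre-ft/yr = 672.5 m³/d
t = ΔV / Q = 7.332 × 10^5 m³ / 672.5 m³/d = 1090 d
t = 1090 d ≈ 2.987 years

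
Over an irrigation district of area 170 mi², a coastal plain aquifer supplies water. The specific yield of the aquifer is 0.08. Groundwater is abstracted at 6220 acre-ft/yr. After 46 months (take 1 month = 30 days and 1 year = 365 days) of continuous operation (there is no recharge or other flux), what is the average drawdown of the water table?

A = 170 mi² = 4.403 × 10^8 m²
Q = 6220 acre-ft/yr = 21020 m³/d
t = 46 months = 1380 d
ΔV = Q × t = 21020 m³/d × 1380 d = 2.901 × 10^7 m³
Δh = ΔV / (Sy × A) = 2.901 × 10^7 / (0.08 × 4.403 × 10^8) = 0.8235 m

Δh ≈ 0.824 m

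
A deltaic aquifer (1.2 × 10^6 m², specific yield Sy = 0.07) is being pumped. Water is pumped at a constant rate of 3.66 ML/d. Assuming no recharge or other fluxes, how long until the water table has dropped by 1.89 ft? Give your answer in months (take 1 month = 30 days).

t ≈ 0.441 months

Δh = 1.89 ft = 0.5761 m
ΔV = Sy × A × Δh = 0.07 × 1.2 × 10^6 × 0.5761 = 48390 m³
Q = 3.66 ML/d = 3660 m³/d
t = ΔV / Q = 48390 m³ / 3660 m³/d = 13.22 d
t = 13.22 d ≈ 0.4407 months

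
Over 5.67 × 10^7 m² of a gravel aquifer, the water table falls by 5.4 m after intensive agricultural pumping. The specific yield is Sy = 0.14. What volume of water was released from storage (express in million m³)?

ΔV = Sy × A × Δh = 0.14 × 5.67 × 10^7 m² × 5.4 m = 4.287 × 10^7 m³
ΔV = 4.287 × 10^7 m³ = 42.87 million m³

ΔV ≈ 42.9 million m³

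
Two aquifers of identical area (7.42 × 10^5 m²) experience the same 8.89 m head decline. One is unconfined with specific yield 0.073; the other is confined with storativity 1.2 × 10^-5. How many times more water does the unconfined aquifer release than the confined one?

ΔV_u / ΔV_c ≈ 6080

Unconfined: ΔV_u = Sy × A × Δh = 0.073 × 7.42 × 10^5 × 8.89 = 4.815 × 10^5 m³
Confined: ΔV_c = S × A × Δh = 1.2 × 10^-5 × 7.42 × 10^5 × 8.89 = 79.16 m³
Ratio = ΔV_u / ΔV_c = Sy / S = 0.073 / 1.2 × 10^-5 = 6083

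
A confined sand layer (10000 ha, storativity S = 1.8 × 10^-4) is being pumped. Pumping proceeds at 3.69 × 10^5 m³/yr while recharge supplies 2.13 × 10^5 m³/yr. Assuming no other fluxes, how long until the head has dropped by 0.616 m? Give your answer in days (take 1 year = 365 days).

A = 10000 ha = 1 × 10^8 m²
ΔV = S × A × Δh = 1.8 × 10^-4 × 1 × 10^8 × 0.616 = 11090 m³
Net withdrawal = 3.69 × 10^5 − 2.13 × 10^5 = 1.56 × 10^5 m³/yr = 427.4 m³/d
t = ΔV / Q = 11090 m³ / 427.4 m³/d = 25.94 d

t ≈ 25.9 days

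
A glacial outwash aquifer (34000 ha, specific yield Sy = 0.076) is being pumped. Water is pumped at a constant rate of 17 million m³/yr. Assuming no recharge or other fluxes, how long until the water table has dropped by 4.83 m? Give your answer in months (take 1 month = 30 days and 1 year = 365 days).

t ≈ 89.3 months

A = 34000 ha = 3.4 × 10^8 m²
ΔV = Sy × A × Δh = 0.076 × 3.4 × 10^8 × 4.83 = 1.248 × 10^8 m³
Q = 17 million m³/yr = 46580 m³/d
t = ΔV / Q = 1.248 × 10^8 m³ / 46580 m³/d = 2680 d
t = 2680 d ≈ 89.32 months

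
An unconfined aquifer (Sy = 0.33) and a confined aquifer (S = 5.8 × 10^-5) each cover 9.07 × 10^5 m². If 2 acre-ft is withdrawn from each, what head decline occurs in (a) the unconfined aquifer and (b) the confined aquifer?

ΔV = 2 acre-ft = 2467 m³
Unconfined: Δh_u = ΔV/(Sy·A) = 2467/(0.33 × 9.07 × 10^5) = 0.008242 m
Confined: Δh_c = ΔV/(S·A) = 2467/(5.8 × 10^-5 × 9.07 × 10^5) = 46.9 m

Δh_u ≈ 0.00824 m; Δh_c ≈ 46.9 m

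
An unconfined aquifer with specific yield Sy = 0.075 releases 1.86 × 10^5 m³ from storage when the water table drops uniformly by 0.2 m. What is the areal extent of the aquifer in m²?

A ≈ 1.24 × 10^7 m²

A = ΔV / (Sy × Δh) = 1.86 × 10^5 / (0.075 × 0.2) = 1.24 × 10^7 m²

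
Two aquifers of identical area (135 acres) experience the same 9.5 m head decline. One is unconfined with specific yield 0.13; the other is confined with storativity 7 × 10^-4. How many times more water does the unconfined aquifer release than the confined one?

ΔV_u / ΔV_c ≈ 186

A = 135 acres = 5.463 × 10^5 m²
Unconfined: ΔV_u = Sy × A × Δh = 0.13 × 5.463 × 10^5 × 9.5 = 6.747 × 10^5 m³
Confined: ΔV_c = S × A × Δh = 7 × 10^-4 × 5.463 × 10^5 × 9.5 = 3633 m³
Ratio = ΔV_u / ΔV_c = Sy / S = 0.13 / 7 × 10^-4 = 185.7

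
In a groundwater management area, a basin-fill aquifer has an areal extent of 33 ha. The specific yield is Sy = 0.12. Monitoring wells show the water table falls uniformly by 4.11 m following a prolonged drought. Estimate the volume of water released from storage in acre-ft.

ΔV ≈ 132 acre-ft

A = 33 ha = 3.3 × 10^5 m²
ΔV = Sy × A × Δh = 0.12 × 3.3 × 10^5 m² × 4.11 m = 1.628 × 10^5 m³
ΔV = 1.628 × 10^5 m³ = 131.9 acre-ft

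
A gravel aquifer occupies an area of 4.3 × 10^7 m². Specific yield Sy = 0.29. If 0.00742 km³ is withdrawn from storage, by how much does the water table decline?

ΔV = 0.00742 km³ = 7.42 × 10^6 m³
Δh = ΔV / (Sy × A) = 7.42 × 10^6 m³ / (0.29 × 4.3 × 10^7 m²) = 0.595 m

Δh ≈ 0.595 m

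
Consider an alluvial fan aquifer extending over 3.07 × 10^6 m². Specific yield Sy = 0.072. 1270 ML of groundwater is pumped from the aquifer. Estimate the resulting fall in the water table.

Δh ≈ 5.75 m

ΔV = 1270 ML = 1.27 × 10^6 m³
Δh = ΔV / (Sy × A) = 1.27 × 10^6 m³ / (0.072 × 3.07 × 10^6 m²) = 5.746 m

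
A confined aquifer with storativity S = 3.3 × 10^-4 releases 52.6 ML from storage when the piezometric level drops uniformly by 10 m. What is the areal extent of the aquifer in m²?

ΔV = 52.6 ML = 52600 m³
A = ΔV / (S × Δh) = 52600 / (3.3 × 10^-4 × 10) = 1.594 × 10^7 m²

A ≈ 1.59 × 10^7 m²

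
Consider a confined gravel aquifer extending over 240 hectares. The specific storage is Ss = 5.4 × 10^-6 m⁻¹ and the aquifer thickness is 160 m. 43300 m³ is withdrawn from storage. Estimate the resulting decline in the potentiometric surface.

Δh ≈ 20.9 m

S = Ss × b = 5.4 × 10^-6 m⁻¹ × 160 m = 8.64 × 10^-4
A = 240 hectares = 2.4 × 10^6 m²
Δh = ΔV / (S × A) = 43300 m³ / (8.64 × 10^-4 × 2.4 × 10^6 m²) = 20.88 m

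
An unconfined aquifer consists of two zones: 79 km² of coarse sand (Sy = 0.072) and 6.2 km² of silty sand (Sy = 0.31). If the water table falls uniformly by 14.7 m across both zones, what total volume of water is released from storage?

A₁ = 79 km² = 7.9 × 10^7 m²; A₂ = 6.2 km² = 6.2 × 10^6 m²
ΔV₁ = 0.072 × 7.9 × 10^7 × 14.7 = 8.361 × 10^7 m³
ΔV₂ = 0.31 × 6.2 × 10^6 × 14.7 = 2.825 × 10^7 m³
ΔV = ΔV₁ + ΔV₂ = 1.119 × 10^8 m³

ΔV ≈ 1.12 × 10^8 m³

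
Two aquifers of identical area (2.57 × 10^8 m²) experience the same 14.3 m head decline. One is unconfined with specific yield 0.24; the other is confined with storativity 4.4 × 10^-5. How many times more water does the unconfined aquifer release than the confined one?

Unconfined: ΔV_u = Sy × A × Δh = 0.24 × 2.57 × 10^8 × 14.3 = 8.82 × 10^8 m³
Confined: ΔV_c = S × A × Δh = 4.4 × 10^-5 × 2.57 × 10^8 × 14.3 = 1.617 × 10^5 m³
Ratio = ΔV_u / ΔV_c = Sy / S = 0.24 / 4.4 × 10^-5 = 5455

ΔV_u / ΔV_c ≈ 5450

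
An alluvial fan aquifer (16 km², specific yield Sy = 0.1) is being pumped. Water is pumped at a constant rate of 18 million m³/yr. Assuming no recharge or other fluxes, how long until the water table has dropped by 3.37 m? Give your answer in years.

A = 16 km² = 1.6 × 10^7 m²
ΔV = Sy × A × Δh = 0.1 × 1.6 × 10^7 × 3.37 = 5.392 × 10^6 m³
Q = 18 million m³/yr = 49320 m³/d
t = ΔV / Q = 5.392 × 10^6 m³ / 49320 m³/d = 109.3 d
t = 109.3 d ≈ 0.2996 years

t ≈ 0.3 years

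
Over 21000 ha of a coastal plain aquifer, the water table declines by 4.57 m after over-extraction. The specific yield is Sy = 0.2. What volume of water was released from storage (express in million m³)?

A = 21000 ha = 2.1 × 10^8 m²
ΔV = Sy × A × Δh = 0.2 × 2.1 × 10^8 m² × 4.57 m = 1.919 × 10^8 m³
ΔV = 1.919 × 10^8 m³ = 191.9 million m³

ΔV ≈ 192 million m³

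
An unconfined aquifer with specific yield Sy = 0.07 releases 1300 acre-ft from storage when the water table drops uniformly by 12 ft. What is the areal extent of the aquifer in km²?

Δh = 12 ft = 3.658 m
ΔV = 1300 acre-ft = 1.604 × 10^6 m³
A = ΔV / (Sy × Δh) = 1.604 × 10^6 / (0.07 × 3.658) = 6.263 × 10^6 m²
A = 6.263 × 10^6 m² = 6.263 km²

A ≈ 6.26 km²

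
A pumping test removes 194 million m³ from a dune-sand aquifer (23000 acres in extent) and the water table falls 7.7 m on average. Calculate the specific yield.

A = 23000 acres = 9.308 × 10^7 m²
ΔV = 194 million m³ = 1.94 × 10^8 m³
Sy = ΔV / (A × Δh) = 1.94 × 10^8 m³ / (9.308 × 10^7 m² × 7.7 m) = 0.2707

Sy ≈ 0.27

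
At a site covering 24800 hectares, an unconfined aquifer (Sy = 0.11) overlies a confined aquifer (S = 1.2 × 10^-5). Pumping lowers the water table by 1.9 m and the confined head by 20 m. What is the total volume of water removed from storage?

ΔV ≈ 5.19 × 10^7 m³

A = 24800 hectares = 2.48 × 10^8 m²
Unconfined: ΔV_u = Sy × A × Δh_u = 0.11 × 2.48 × 10^8 × 1.9 = 5.183 × 10^7 m³
Confined: ΔV_c = S × A × Δh_c = 1.2 × 10^-5 × 2.48 × 10^8 × 20 = 59520 m³
Total ΔV = 5.183 × 10^7 + 59520 = 5.189 × 10^7 m³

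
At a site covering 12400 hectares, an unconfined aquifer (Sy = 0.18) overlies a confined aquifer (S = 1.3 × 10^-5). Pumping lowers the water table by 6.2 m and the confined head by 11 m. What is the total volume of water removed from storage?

A = 12400 hectares = 1.24 × 10^8 m²
Unconfined: ΔV_u = Sy × A × Δh_u = 0.18 × 1.24 × 10^8 × 6.2 = 1.384 × 10^8 m³
Confined: ΔV_c = S × A × Δh_c = 1.3 × 10^-5 × 1.24 × 10^8 × 11 = 17730 m³
Total ΔV = 1.384 × 10^8 + 17730 = 1.384 × 10^8 m³

ΔV ≈ 1.38 × 10^8 m³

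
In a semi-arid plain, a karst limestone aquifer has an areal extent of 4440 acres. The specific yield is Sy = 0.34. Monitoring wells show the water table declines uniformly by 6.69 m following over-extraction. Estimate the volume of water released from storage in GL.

ΔV ≈ 40.9 GL

A = 4440 acres = 1.797 × 10^7 m²
ΔV = Sy × A × Δh = 0.34 × 1.797 × 10^7 m² × 6.69 m = 4.087 × 10^7 m³
ΔV = 4.087 × 10^7 m³ = 40.87 GL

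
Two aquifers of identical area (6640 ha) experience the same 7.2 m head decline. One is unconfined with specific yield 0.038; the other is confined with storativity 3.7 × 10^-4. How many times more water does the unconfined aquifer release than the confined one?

ΔV_u / ΔV_c ≈ 103

A = 6640 ha = 6.64 × 10^7 m²
Unconfined: ΔV_u = Sy × A × Δh = 0.038 × 6.64 × 10^7 × 7.2 = 1.817 × 10^7 m³
Confined: ΔV_c = S × A × Δh = 3.7 × 10^-4 × 6.64 × 10^7 × 7.2 = 1.769 × 10^5 m³
Ratio = ΔV_u / ΔV_c = Sy / S = 0.038 / 3.7 × 10^-4 = 102.7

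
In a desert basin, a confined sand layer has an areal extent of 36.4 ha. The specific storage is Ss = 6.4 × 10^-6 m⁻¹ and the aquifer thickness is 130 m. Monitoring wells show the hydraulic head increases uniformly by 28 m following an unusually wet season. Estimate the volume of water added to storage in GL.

ΔV ≈ 0.00848 GL

S = Ss × b = 6.4 × 10^-6 m⁻¹ × 130 m = 8.32 × 10^-4
A = 36.4 ha = 3.64 × 10^5 m²
ΔV = S × A × Δh = 8.32 × 10^-4 × 3.64 × 10^5 m² × 28 m = 8480 m³
ΔV = 8480 m³ = 0.00848 GL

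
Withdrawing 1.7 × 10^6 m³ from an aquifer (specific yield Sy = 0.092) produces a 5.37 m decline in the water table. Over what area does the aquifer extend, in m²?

A = ΔV / (Sy × Δh) = 1.7 × 10^6 / (0.092 × 5.37) = 3.441 × 10^6 m²

A ≈ 3.44 × 10^6 m²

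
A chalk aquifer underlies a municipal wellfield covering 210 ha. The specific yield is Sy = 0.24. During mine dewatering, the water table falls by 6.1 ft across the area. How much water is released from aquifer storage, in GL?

ΔV ≈ 0.937 GL

A = 210 ha = 2.1 × 10^6 m²
Δh = 6.1 ft = 1.859 m
ΔV = Sy × A × Δh = 0.24 × 2.1 × 10^6 m² × 1.859 m = 9.371 × 10^5 m³
ΔV = 9.371 × 10^5 m³ = 0.9371 GL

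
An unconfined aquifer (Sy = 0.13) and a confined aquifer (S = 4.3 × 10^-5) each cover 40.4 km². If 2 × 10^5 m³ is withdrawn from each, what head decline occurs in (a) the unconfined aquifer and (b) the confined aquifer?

Δh_u ≈ 0.0381 m; Δh_c ≈ 115 m

A = 40.4 km² = 4.04 × 10^7 m²
Unconfined: Δh_u = ΔV/(Sy·A) = 2 × 10^5/(0.13 × 4.04 × 10^7) = 0.03808 m
Confined: Δh_c = ΔV/(S·A) = 2 × 10^5/(4.3 × 10^-5 × 4.04 × 10^7) = 115.1 m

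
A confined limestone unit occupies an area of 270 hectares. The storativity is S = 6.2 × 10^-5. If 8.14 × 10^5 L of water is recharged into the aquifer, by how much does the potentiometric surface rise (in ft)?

A = 270 hectares = 2.7 × 10^6 m²
ΔV = 8.14 × 10^5 L = 814 m³
Δh = ΔV / (S × A) = 814 m³ / (6.2 × 10^-5 × 2.7 × 10^6 m²) = 4.863 m
Δh = 4.863 m = 15.95 ft

Δh ≈ 16 ft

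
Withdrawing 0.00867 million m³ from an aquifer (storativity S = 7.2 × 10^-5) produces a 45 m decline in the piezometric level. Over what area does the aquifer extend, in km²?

ΔV = 0.00867 million m³ = 8670 m³
A = ΔV / (S × Δh) = 8670 / (7.2 × 10^-5 × 45) = 2.676 × 10^6 m²
A = 2.676 × 10^6 m² = 2.676 km²

A ≈ 2.68 km²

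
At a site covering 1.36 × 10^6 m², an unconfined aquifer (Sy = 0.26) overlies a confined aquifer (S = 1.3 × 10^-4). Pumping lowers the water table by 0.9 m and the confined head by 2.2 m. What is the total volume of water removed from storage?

Unconfined: ΔV_u = Sy × A × Δh_u = 0.26 × 1.36 × 10^6 × 0.9 = 3.182 × 10^5 m³
Confined: ΔV_c = S × A × Δh_c = 1.3 × 10^-4 × 1.36 × 10^6 × 2.2 = 389 m³
Total ΔV = 3.182 × 10^5 + 389 = 3.186 × 10^5 m³

ΔV ≈ 3.19 × 10^5 m³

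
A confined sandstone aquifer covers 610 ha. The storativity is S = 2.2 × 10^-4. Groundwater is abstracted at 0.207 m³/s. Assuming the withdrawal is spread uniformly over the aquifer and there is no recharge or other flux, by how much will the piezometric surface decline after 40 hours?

A = 610 ha = 6.1 × 10^6 m²
Q = 0.207 m³/s = 17880 m³/d
t = 40 hours = 1.667 d
ΔV = Q × t = 17880 m³/d × 1.667 d = 29810 m³
Δh = ΔV / (S × A) = 29810 / (2.2 × 10^-4 × 6.1 × 10^6) = 22.21 m

Δh ≈ 22.2 m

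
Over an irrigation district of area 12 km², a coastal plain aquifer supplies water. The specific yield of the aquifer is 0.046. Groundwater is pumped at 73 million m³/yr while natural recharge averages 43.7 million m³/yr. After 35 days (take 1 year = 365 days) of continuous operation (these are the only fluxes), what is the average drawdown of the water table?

A = 12 km² = 1.2 × 10^7 m²
Net abstraction = 73 − 43.7 = 29.3 million m³/yr
Q_net = 29.3 million m³/yr = 80270 m³/d
ΔV = Q × t = 80270 m³/d × 35 d = 2.81 × 10^6 m³
Δh = ΔV / (Sy × A) = 2.81 × 10^6 / (0.046 × 1.2 × 10^7) = 5.09 m

Δh ≈ 5.09 m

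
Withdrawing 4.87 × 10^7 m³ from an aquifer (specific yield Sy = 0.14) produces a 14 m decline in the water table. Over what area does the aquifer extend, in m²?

A ≈ 2.48 × 10^7 m²

A = ΔV / (Sy × Δh) = 4.87 × 10^7 / (0.14 × 14) = 2.485 × 10^7 m²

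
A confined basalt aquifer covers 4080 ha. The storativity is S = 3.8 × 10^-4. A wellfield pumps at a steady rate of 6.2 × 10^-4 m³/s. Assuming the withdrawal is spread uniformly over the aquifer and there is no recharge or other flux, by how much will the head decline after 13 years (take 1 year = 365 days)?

Δh ≈ 16.4 m

A = 4080 ha = 4.08 × 10^7 m²
Q = 6.2 × 10^-4 m³/s = 53.57 m³/d
t = 13 years = 4745 d
ΔV = Q × t = 53.57 m³/d × 4745 d = 2.542 × 10^5 m³
Δh = ΔV / (S × A) = 2.542 × 10^5 / (3.8 × 10^-4 × 4.08 × 10^7) = 16.39 m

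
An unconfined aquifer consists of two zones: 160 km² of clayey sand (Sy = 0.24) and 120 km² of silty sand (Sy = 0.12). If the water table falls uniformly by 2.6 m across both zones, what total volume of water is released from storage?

ΔV ≈ 1.37 × 10^8 m³

A₁ = 160 km² = 1.6 × 10^8 m²; A₂ = 120 km² = 1.2 × 10^8 m²
ΔV₁ = 0.24 × 1.6 × 10^8 × 2.6 = 9.984 × 10^7 m³
ΔV₂ = 0.12 × 1.2 × 10^8 × 2.6 = 3.744 × 10^7 m³
ΔV = ΔV₁ + ΔV₂ = 1.373 × 10^8 m³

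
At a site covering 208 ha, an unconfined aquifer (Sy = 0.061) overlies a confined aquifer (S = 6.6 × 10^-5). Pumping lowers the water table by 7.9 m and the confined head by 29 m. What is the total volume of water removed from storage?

ΔV ≈ 1.01 × 10^6 m³

A = 208 ha = 2.08 × 10^6 m²
Unconfined: ΔV_u = Sy × A × Δh_u = 0.061 × 2.08 × 10^6 × 7.9 = 1.002 × 10^6 m³
Confined: ΔV_c = S × A × Δh_c = 6.6 × 10^-5 × 2.08 × 10^6 × 29 = 3981 m³
Total ΔV = 1.002 × 10^6 + 3981 = 1.006 × 10^6 m³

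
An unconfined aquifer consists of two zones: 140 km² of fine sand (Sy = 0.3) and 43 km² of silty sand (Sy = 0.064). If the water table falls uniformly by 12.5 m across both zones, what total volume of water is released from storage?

A₁ = 140 km² = 1.4 × 10^8 m²; A₂ = 43 km² = 4.3 × 10^7 m²
ΔV₁ = 0.3 × 1.4 × 10^8 × 12.5 = 5.25 × 10^8 m³
ΔV₂ = 0.064 × 4.3 × 10^7 × 12.5 = 3.44 × 10^7 m³
ΔV = ΔV₁ + ΔV₂ = 5.594 × 10^8 m³

ΔV ≈ 5.59 × 10^8 m³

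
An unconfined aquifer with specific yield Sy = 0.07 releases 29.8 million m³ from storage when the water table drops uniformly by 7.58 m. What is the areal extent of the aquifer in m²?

A ≈ 5.62 × 10^7 m²

ΔV = 29.8 million m³ = 2.98 × 10^7 m³
A = ΔV / (Sy × Δh) = 2.98 × 10^7 / (0.07 × 7.58) = 5.616 × 10^7 m²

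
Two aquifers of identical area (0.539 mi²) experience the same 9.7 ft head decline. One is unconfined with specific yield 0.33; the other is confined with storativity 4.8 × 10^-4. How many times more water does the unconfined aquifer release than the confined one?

A = 0.539 mi² = 1.396 × 10^6 m²
Δh = 9.7 ft = 2.957 m
Unconfined: ΔV_u = Sy × A × Δh = 0.33 × 1.396 × 10^6 × 2.957 = 1.362 × 10^6 m³
Confined: ΔV_c = S × A × Δh = 4.8 × 10^-4 × 1.396 × 10^6 × 2.957 = 1981 m³
Ratio = ΔV_u / ΔV_c = Sy / S = 0.33 / 4.8 × 10^-4 = 687.5

ΔV_u / ΔV_c ≈ 688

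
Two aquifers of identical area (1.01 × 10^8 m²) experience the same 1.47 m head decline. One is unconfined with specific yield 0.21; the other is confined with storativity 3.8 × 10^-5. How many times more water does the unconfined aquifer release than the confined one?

Unconfined: ΔV_u = Sy × A × Δh = 0.21 × 1.01 × 10^8 × 1.47 = 3.118 × 10^7 m³
Confined: ΔV_c = S × A × Δh = 3.8 × 10^-5 × 1.01 × 10^8 × 1.47 = 5642 m³
Ratio = ΔV_u / ΔV_c = Sy / S = 0.21 / 3.8 × 10^-5 = 5526

ΔV_u / ΔV_c ≈ 5530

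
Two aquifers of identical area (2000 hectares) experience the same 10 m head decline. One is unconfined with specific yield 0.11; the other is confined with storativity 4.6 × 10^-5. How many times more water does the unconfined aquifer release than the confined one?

ΔV_u / ΔV_c ≈ 2390

A = 2000 hectares = 2 × 10^7 m²
Unconfined: ΔV_u = Sy × A × Δh = 0.11 × 2 × 10^7 × 10 = 2.2 × 10^7 m³
Confined: ΔV_c = S × A × Δh = 4.6 × 10^-5 × 2 × 10^7 × 10 = 9200 m³
Ratio = ΔV_u / ΔV_c = Sy / S = 0.11 / 4.6 × 10^-5 = 2391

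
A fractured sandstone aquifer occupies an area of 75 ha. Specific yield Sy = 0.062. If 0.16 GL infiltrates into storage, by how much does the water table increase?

Δh ≈ 3.44 m

A = 75 ha = 7.5 × 10^5 m²
ΔV = 0.16 GL = 1.6 × 10^5 m³
Δh = ΔV / (Sy × A) = 1.6 × 10^5 m³ / (0.062 × 7.5 × 10^5 m²) = 3.441 m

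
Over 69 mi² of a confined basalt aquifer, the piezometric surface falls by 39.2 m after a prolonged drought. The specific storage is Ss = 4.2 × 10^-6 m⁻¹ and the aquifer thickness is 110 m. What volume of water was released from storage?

ΔV ≈ 3.24 × 10^6 m³

S = Ss × b = 4.2 × 10^-6 m⁻¹ × 110 m = 4.62 × 10^-4
A = 69 mi² = 1.787 × 10^8 m²
ΔV = S × A × Δh = 4.62 × 10^-4 × 1.787 × 10^8 m² × 39.2 m = 3.236 × 10^6 m³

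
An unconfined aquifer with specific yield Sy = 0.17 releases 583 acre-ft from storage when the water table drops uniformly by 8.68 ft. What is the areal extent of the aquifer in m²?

Δh = 8.68 ft = 2.646 m
ΔV = 583 acre-ft = 7.191 × 10^5 m³
A = ΔV / (Sy × Δh) = 7.191 × 10^5 / (0.17 × 2.646) = 1.599 × 10^6 m²

A ≈ 1.6 × 10^6 m²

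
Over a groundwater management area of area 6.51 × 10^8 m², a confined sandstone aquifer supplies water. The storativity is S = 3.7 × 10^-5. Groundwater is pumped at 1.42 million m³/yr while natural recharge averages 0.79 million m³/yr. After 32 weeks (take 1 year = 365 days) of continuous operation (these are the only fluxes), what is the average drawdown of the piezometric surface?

Net abstraction = 1.42 − 0.79 = 0.63 million m³/yr
Q_net = 0.63 million m³/yr = 1726 m³/d
t = 32 weeks = 224 d
ΔV = Q × t = 1726 m³/d × 224 d = 3.866 × 10^5 m³
Δh = ΔV / (S × A) = 3.866 × 10^5 / (3.7 × 10^-5 × 6.51 × 10^8) = 16.05 m

Δh ≈ 16.1 m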